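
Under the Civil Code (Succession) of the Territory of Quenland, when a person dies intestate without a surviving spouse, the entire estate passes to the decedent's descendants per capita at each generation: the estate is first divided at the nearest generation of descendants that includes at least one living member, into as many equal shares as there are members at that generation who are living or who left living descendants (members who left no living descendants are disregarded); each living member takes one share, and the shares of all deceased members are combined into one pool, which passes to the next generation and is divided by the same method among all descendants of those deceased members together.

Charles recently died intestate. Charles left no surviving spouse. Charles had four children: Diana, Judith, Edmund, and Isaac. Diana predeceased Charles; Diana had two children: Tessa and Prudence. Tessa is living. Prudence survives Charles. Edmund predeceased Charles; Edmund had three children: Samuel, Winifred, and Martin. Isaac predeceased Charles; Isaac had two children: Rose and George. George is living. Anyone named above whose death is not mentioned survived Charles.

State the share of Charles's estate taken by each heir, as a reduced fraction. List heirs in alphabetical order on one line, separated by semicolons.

George 3/28; Judith 1/4; Martin 3/28; Prudence 3/28; Rose 3/28; Samuel 3/28; Tessa 3/28; Winifred 3/28

There is no surviving spouse, so the entire estate passes to Charles's descendants per capita at each generation.
At generation 1 (Diana, Judith, Edmund, Isaac) there are 4 shares of (1)/4 = 1/4 each.
Living: Judith — each takes 1/4.
Deceased: Diana, Edmund, and Isaac. Their combined 3/4 is pooled and carried to generation 2.
At generation 2 (Tessa, Prudence, Samuel, Winifred, Martin, Rose, George) there are 7 shares of (3/4)/7 = 3/28 each.
Living: Tessa, Prudence, Samuel, Winifred, Martin, Rose, and George — each takes 3/28.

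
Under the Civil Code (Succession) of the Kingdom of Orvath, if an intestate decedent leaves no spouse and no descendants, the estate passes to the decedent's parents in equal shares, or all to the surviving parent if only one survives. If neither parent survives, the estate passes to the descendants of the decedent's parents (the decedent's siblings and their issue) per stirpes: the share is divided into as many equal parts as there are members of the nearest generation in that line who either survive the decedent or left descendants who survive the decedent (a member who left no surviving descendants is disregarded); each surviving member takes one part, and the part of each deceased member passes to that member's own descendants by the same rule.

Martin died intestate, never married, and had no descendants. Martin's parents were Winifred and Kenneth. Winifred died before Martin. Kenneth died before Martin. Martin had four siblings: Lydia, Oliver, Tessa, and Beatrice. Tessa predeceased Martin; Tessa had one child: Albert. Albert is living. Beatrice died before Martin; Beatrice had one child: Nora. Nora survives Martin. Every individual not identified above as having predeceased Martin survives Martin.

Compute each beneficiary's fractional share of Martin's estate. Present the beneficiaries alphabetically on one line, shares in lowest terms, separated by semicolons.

Neither parent survives and there are no descendants, so the estate passes to Martin's siblings and their issue per stirpes.
The estate is divided into 4 equal shares of 1/4 among Lydia, Oliver, Tessa, Beatrice.
Lydia is living and takes 1/4.
Oliver is living and takes 1/4.
Tessa predeceased; the 1/4 allotted to Tessa's branch passes to Tessa's issue by representation.
Albert is the sole taker at this level and receives the full 1/4.
Beatrice predeceased; the 1/4 allotted to Beatrice's branch passes to Beatrice's issue by representation.
Nora is the sole taker at this level and receives the full 1/4.

Albert 1/4; Lydia 1/4; Nora 1/4; Oliver 1/4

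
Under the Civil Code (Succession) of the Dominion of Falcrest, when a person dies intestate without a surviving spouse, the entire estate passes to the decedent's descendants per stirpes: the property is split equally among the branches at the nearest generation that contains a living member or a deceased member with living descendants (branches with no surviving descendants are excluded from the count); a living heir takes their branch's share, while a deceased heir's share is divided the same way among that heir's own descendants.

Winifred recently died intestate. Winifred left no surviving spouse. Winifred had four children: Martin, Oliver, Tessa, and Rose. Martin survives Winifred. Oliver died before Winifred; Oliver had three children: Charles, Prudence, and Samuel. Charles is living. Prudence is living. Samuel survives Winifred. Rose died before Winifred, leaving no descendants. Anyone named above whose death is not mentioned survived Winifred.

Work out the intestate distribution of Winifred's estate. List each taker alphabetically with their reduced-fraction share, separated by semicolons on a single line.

There is no surviving spouse, so the entire estate passes to Winifred's descendants per stirpes.
Rose left no surviving issue, so that branch lapses and is disregarded.
The estate is divided into 3 equal shares of 1/3 among Martin, Oliver, Tessa.
Martin is living and takes 1/3.
Oliver predeceased; the 1/3 allotted to Oliver's branch passes to Oliver's issue by representation.
The 1/3 is divided into 3 equal shares of 1/9 among Charles, Prudence, Samuel.
Charles is living and takes 1/9.
Prudence is living and takes 1/9.
Samuel is living and takes 1/9.
Tessa is living and takes 1/3.

Charles 1/9; Martin 1/3; Prudence 1/9; Samuel 1/9; Tessa 1/3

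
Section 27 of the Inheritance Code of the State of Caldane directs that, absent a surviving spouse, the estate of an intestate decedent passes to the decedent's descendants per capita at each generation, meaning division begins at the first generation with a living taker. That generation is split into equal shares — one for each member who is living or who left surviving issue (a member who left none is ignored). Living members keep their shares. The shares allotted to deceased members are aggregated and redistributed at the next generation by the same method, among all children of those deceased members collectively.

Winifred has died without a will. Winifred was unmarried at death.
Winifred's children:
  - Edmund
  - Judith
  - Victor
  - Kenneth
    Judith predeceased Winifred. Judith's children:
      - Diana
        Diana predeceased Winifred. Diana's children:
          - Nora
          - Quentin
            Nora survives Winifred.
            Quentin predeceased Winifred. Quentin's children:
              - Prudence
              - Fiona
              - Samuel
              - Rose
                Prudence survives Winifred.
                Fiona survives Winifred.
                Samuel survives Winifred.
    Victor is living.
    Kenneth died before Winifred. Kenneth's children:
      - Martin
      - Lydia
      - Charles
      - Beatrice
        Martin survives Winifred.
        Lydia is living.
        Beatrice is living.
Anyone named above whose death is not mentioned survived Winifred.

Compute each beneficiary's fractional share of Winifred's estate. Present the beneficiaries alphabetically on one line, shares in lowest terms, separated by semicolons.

There is no surviving spouse, so the entire estate passes to Winifred's descendants per capita at each generation.
At generation 1 (Edmund, Judith, Victor, Kenneth) there are 4 shares of (1)/4 = 1/4 each.
Living: Edmund and Victor — each takes 1/4.
Deceased: Judith and Kenneth. Their combined 1/2 is pooled and carried to generation 2.
At generation 2 (Diana, Martin, Lydia, Charles, Beatrice) there are 5 shares of (1/2)/5 = 1/10 each.
Living: Martin, Lydia, Charles, and Beatrice — each takes 1/10.
Deceased: Diana. That 1/10 share is carried to generation 3.
At generation 3 (Nora, Quentin) there are 2 shares of (1/10)/2 = 1/20 each.
Living: Nora — each takes 1/20.
Deceased: Quentin. That 1/20 share is carried to generation 4.
At generation 4 (Prudence, Fiona, Samuel, Rose) there are 4 shares of (1/20)/4 = 1/80 each.
Living: Prudence, Fiona, Samuel, and Rose — each takes 1/80.

Beatrice 1/10; Charles 1/10; Edmund 1/4; Fiona 1/80; Lydia 1/10; Martin 1/10; Nora 1/20; Prudence 1/80; Rose 1/80; Samuel 1/80; Victor 1/4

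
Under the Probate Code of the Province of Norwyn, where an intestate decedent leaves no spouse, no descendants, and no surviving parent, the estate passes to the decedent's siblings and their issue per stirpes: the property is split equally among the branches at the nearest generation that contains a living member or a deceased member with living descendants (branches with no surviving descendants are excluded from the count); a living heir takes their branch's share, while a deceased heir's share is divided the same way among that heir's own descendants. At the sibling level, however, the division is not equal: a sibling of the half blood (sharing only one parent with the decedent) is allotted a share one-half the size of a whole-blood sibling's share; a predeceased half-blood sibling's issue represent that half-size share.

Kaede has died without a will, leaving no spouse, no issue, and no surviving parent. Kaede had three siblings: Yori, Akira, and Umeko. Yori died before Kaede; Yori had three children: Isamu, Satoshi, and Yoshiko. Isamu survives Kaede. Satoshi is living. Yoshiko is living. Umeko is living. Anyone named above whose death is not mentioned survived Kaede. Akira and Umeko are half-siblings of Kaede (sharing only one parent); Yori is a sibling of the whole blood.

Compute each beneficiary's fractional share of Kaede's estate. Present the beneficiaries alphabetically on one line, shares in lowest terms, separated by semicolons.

No spouse, descendants, or parent survives, so the estate passes to Kaede's siblings per stirpes.
Half-blood siblings count for one-half the weight of whole-blood siblings at the initial division.
Dividing 1 in proportion to weights (total weight 2): Yori (weight 1) → 1/2; Akira (weight 1/2) → 1/4; Umeko (weight 1/2) → 1/4.
Yori predeceased; the 1/2 allotted to Yori's branch passes to Yori's issue by representation.
The 1/2 is divided into 3 equal shares of 1/6 among Isamu, Satoshi, Yoshiko.
Isamu is living and takes 1/6.
Satoshi is living and takes 1/6.
Yoshiko is living and takes 1/6.
Akira is living and takes 1/4.
Umeko is living and takes 1/4.

Akira 1/4; Isamu 1/6; Satoshi 1/6; Umeko 1/4; Yoshiko 1/6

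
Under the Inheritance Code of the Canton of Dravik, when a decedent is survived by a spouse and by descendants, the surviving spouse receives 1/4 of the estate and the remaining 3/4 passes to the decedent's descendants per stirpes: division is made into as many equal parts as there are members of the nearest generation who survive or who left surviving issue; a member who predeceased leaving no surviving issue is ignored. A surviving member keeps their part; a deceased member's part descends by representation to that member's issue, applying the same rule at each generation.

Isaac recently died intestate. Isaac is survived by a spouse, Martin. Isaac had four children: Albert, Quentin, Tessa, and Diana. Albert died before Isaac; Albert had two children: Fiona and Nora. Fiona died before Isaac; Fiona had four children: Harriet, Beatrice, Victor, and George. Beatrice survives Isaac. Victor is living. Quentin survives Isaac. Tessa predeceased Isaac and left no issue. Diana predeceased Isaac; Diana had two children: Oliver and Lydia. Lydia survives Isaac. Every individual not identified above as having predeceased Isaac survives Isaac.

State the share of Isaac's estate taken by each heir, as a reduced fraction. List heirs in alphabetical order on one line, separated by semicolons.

Beatrice 1/32; George 1/32; Harriet 1/32; Lydia 1/8; Martin 1/4; Nora 1/8; Oliver 1/8; Quentin 1/4; Victor 1/32

Martin, as surviving spouse, takes 1/4.
The remaining 3/4 passes to Isaac's descendants per stirpes.
Tessa left no surviving issue, so that branch lapses and is disregarded.
The 3/4 is divided into 3 equal shares of 1/4 among Albert, Quentin, Diana.
Albert predeceased; the 1/4 allotted to Albert's branch passes to Albert's issue by representation.
The 1/4 is divided into 2 equal shares of 1/8 among Fiona, Nora.
Fiona predeceased; the 1/8 allotted to Fiona's branch passes to Fiona's issue by representation.
The 1/8 is divided into 4 equal shares of 1/32 among Harriet, Beatrice, Victor, George.
Harriet is living and takes 1/32.
Beatrice is living and takes 1/32.
Victor is living and takes 1/32.
George is living and takes 1/32.
Nora is living and takes 1/8.
Quentin is living and takes 1/4.
Diana predeceased; the 1/4 allotted to Diana's branch passes to Diana's issue by representation.
The 1/4 is divided into 2 equal shares of 1/8 among Oliver, Lydia.
Oliver is living and takes 1/8.
Lydia is living and takes 1/8.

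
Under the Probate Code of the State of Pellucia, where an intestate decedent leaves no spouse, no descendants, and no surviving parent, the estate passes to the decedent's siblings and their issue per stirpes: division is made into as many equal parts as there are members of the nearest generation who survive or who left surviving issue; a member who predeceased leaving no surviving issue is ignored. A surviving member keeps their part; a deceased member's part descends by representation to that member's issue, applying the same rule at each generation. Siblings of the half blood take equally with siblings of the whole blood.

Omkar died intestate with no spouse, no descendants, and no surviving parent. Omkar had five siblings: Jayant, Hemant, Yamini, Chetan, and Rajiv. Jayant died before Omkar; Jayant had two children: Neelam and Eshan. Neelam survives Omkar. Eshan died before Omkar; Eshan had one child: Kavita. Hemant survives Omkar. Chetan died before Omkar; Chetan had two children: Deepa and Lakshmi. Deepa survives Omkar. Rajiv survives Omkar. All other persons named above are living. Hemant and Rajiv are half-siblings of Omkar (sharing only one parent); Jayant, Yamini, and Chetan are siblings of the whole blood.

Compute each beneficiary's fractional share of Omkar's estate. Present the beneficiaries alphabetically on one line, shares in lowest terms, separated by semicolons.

No spouse, descendants, or parent survives, so the estate passes to Omkar's siblings per stirpes.
Half-blood and whole-blood siblings take equally under the stated rule.
The estate is divided into 5 equal shares of 1/5 among Jayant, Hemant, Yamini, Chetan, Rajiv.
Jayant predeceased; the 1/5 allotted to Jayant's branch passes to Jayant's issue by representation.
The 1/5 is divided into 2 equal shares of 1/10 among Neelam, Eshan.
Neelam is living and takes 1/10.
Eshan predeceased; the 1/10 allotted to Eshan's branch passes to Eshan's issue by representation.
Kavita is the sole taker at this level and receives the full 1/10.
Hemant is living and takes 1/5.
Yamini is living and takes 1/5.
Chetan predeceased; the 1/5 allotted to Chetan's branch passes to Chetan's issue by representation.
The 1/5 is divided into 2 equal shares of 1/10 among Deepa, Lakshmi.
Deepa is living and takes 1/10.
Lakshmi is living and takes 1/10.
Rajiv is living and takes 1/5.

Deepa 1/10; Hemant 1/5; Kavita 1/10; Lakshmi 1/10; Neelam 1/10; Rajiv 1/5; Yamini 1/5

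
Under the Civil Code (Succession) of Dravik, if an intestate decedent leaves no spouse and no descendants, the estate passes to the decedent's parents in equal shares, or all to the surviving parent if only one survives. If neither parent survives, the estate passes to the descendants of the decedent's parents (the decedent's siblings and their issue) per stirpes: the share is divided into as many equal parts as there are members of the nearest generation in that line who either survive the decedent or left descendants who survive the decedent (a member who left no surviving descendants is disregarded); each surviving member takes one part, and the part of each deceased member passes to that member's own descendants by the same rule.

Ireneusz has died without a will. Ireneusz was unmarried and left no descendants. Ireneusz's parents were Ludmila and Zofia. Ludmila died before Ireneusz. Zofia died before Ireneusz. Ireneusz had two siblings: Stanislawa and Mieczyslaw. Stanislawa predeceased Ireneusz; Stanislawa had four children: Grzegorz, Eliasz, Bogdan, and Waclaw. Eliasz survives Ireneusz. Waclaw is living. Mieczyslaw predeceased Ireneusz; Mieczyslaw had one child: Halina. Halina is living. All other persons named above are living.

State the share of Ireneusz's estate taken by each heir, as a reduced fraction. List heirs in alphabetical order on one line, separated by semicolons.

Neither parent survives and there are no descendants, so the estate passes to Ireneusz's siblings and their issue per stirpes.
The estate is divided into 2 equal shares of 1/2 among Stanislawa, Mieczyslaw.
Stanislawa predeceased; the 1/2 allotted to Stanislawa's branch passes to Stanislawa's issue by representation.
The 1/2 is divided into 4 equal shares of 1/8 among Grzegorz, Eliasz, Bogdan, Waclaw.
Grzegorz is living and takes 1/8.
Eliasz is living and takes 1/8.
Bogdan is living and takes 1/8.
Waclaw is living and takes 1/8.
Mieczyslaw predeceased; the 1/2 allotted to Mieczyslaw's branch passes to Mieczyslaw's issue by representation.
Halina is the sole taker at this level and receives the full 1/2.

Bogdan 1/8; Eliasz 1/8; Grzegorz 1/8; Halina 1/2; Waclaw 1/8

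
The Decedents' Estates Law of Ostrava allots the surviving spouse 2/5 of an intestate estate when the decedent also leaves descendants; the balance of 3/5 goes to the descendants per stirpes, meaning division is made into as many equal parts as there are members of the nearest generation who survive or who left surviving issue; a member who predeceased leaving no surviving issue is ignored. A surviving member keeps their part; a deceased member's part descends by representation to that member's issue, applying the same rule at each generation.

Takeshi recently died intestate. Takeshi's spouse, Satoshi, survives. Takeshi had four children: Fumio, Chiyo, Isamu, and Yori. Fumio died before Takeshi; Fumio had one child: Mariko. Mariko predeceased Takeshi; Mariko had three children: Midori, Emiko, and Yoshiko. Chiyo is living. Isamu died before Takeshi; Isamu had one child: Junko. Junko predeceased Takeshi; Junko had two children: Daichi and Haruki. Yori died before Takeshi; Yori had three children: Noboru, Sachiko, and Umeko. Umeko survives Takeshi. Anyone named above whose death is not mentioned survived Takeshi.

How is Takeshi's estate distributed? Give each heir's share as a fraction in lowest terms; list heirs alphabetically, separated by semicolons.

Chiyo 3/20; Daichi 3/40; Emiko 1/20; Haruki 3/40; Midori 1/20; Noboru 1/20; Sachiko 1/20; Satoshi 2/5; Umeko 1/20; Yoshiko 1/20

Satoshi, as surviving spouse, takes 2/5.
The remaining 3/5 passes to Takeshi's descendants per stirpes.
The 3/5 is divided into 4 equal shares of 3/20 among Fumio, Chiyo, Isamu, Yori.
Fumio predeceased; the 3/20 allotted to Fumio's branch passes to Fumio's issue by representation.
Mariko's line is the sole branch at this level, so the full 3/20 passes to Mariko's issue by representation.
The 3/20 is divided into 3 equal shares of 1/20 among Midori, Emiko, Yoshiko.
Midori is living and takes 1/20.
Emiko is living and takes 1/20.
Yoshiko is living and takes 1/20.
Chiyo is living and takes 3/20.
Isamu predeceased; the 3/20 allotted to Isamu's branch passes to Isamu's issue by representation.
Junko's line is the sole branch at this level, so the full 3/20 passes to Junko's issue by representation.
The 3/20 is divided into 2 equal shares of 3/40 among Daichi, Haruki.
Daichi is living and takes 3/40.
Haruki is living and takes 3/40.
Yori predeceased; the 3/20 allotted to Yori's branch passes to Yori's issue by representation.
The 3/20 is divided into 3 equal shares of 1/20 among Noboru, Sachiko, Umeko.
Noboru is living and takes 1/20.
Sachiko is living and takes 1/20.
Umeko is living and takes 1/20.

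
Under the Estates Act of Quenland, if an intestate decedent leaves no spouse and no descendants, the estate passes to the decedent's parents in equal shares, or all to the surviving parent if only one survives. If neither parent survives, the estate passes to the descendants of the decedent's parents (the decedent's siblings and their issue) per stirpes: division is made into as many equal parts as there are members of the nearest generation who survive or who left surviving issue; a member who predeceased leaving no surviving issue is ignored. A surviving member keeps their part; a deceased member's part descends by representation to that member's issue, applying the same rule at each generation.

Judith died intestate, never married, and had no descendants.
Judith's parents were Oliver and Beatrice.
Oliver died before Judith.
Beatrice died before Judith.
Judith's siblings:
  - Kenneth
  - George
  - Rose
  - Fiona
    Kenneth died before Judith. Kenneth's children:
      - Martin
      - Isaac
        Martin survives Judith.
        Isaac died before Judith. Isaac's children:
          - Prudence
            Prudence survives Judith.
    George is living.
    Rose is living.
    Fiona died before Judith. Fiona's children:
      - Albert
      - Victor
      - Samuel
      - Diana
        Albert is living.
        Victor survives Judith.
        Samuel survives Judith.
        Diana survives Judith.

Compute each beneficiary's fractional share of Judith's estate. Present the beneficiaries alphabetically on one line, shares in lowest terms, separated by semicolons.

Neither parent survives and there are no descendants, so the estate passes to Judith's siblings and their issue per stirpes.
The estate is divided into 4 equal shares of 1/4 among Kenneth, George, Rose, Fiona.
Kenneth predeceased; the 1/4 allotted to Kenneth's branch passes to Kenneth's issue by representation.
The 1/4 is divided into 2 equal shares of 1/8 among Martin, Isaac.
Martin is living and takes 1/8.
Isaac predeceased; the 1/8 allotted to Isaac's branch passes to Isaac's issue by representation.
Prudence is the sole taker at this level and receives the full 1/8.
George is living and takes 1/4.
Rose is living and takes 1/4.
Fiona predeceased; the 1/4 allotted to Fiona's branch passes to Fiona's issue by representation.
The 1/4 is divided into 4 equal shares of 1/16 among Albert, Victor, Samuel, Diana.
Albert is living and takes 1/16.
Victor is living and takes 1/16.
Samuel is living and takes 1/16.
Diana is living and takes 1/16.

Albert 1/16; Diana 1/16; George 1/4; Martin 1/8; Prudence 1/8; Rose 1/4; Samuel 1/16; Victor 1/16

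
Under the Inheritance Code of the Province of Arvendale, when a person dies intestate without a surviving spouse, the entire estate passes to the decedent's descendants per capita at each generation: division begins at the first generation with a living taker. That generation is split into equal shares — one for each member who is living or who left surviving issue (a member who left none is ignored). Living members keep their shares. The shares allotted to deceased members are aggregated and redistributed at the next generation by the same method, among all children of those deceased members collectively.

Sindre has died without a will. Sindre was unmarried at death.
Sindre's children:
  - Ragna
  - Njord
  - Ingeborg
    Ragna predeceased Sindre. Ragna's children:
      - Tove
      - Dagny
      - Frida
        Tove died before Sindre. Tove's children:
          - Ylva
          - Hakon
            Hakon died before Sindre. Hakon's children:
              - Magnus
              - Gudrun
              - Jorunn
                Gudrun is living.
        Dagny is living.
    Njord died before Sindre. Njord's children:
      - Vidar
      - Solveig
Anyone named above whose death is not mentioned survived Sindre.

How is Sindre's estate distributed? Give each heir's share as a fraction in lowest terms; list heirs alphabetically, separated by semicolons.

There is no surviving spouse, so the entire estate passes to Sindre's descendants per capita at each generation.
At generation 1 (Ragna, Njord, Ingeborg) there are 3 shares of (1)/3 = 1/3 each.
Living: Ingeborg — each takes 1/3.
Deceased: Ragna and Njord. Their combined 2/3 is pooled and carried to generation 2.
At generation 2 (Tove, Dagny, Frida, Vidar, Solveig) there are 5 shares of (2/3)/5 = 2/15 each.
Living: Dagny, Frida, Vidar, and Solveig — each takes 2/15.
Deceased: Tove. That 2/15 share is carried to generation 3.
At generation 3 (Ylva, Hakon) there are 2 shares of (2/15)/2 = 1/15 each.
Living: Ylva — each takes 1/15.
Deceased: Hakon. That 1/15 share is carried to generation 4.
At generation 4 (Magnus, Gudrun, Jorunn) there are 3 shares of (1/15)/3 = 1/45 each.
Living: Magnus, Gudrun, and Jorunn — each takes 1/45.

Dagny 2/15; Frida 2/15; Gudrun 1/45; Ingeborg 1/3; Jorunn 1/45; Magnus 1/45; Solveig 2/15; Vidar 2/15; Ylva 1/15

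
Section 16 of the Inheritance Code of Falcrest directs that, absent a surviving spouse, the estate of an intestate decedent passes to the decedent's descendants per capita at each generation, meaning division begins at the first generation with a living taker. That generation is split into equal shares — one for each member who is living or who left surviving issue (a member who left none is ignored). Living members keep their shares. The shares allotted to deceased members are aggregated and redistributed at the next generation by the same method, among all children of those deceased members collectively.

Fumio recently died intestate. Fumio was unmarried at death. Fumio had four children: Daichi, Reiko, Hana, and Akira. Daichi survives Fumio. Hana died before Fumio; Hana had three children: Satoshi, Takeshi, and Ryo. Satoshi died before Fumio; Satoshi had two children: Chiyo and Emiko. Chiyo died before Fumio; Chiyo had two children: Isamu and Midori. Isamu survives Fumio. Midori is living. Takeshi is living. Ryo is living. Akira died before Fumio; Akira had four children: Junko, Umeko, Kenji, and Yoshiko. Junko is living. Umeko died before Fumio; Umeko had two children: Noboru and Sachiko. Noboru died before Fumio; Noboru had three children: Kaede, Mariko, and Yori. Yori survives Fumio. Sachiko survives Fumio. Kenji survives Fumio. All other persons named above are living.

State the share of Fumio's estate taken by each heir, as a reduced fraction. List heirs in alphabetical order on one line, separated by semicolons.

Daichi 1/4; Emiko 1/28; Isamu 1/70; Junko 1/14; Kaede 1/70; Kenji 1/14; Mariko 1/70; Midori 1/70; Reiko 1/4; Ryo 1/14; Sachiko 1/28; Takeshi 1/14; Yori 1/70; Yoshiko 1/14

There is no surviving spouse, so the entire estate passes to Fumio's descendants per capita at each generation.
At generation 1 (Daichi, Reiko, Hana, Akira) there are 4 shares of (1)/4 = 1/4 each.
Living: Daichi and Reiko — each takes 1/4.
Deceased: Hana and Akira. Their combined 1/2 is pooled and carried to generation 2.
At generation 2 (Satoshi, Takeshi, Ryo, Junko, Umeko, Kenji, Yoshiko) there are 7 shares of (1/2)/7 = 1/14 each.
Living: Takeshi, Ryo, Junko, Kenji, and Yoshiko — each takes 1/14.
Deceased: Satoshi and Umeko. Their combined 1/7 is pooled and carried to generation 3.
At generation 3 (Chiyo, Emiko, Noboru, Sachiko) there are 4 shares of (1/7)/4 = 1/28 each.
Living: Emiko and Sachiko — each takes 1/28.
Deceased: Chiyo and Noboru. Their combined 1/14 is pooled and carried to generation 4.
At generation 4 (Isamu, Midori, Kaede, Mariko, Yori) there are 5 shares of (1/14)/5 = 1/70 each.
Living: Isamu, Midori, Kaede, Mariko, and Yori — each takes 1/70.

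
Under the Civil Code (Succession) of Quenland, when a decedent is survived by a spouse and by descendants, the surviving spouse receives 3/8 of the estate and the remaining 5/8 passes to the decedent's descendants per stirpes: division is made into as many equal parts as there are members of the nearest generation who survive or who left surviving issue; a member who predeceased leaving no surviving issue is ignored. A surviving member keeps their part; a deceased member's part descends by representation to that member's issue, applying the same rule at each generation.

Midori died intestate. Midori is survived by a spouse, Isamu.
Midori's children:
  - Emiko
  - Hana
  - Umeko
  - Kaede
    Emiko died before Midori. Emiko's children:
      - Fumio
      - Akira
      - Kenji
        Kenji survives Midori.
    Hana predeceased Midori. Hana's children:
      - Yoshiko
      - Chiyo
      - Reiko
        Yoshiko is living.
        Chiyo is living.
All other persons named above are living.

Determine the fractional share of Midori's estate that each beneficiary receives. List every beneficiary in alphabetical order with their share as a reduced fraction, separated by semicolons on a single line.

Isamu, as surviving spouse, takes 3/8.
The remaining 5/8 passes to Midori's descendants per stirpes.
The 5/8 is divided into 4 equal shares of 5/32 among Emiko, Hana, Umeko, Kaede.
Emiko predeceased; the 5/32 allotted to Emiko's branch passes to Emiko's issue by representation.
The 5/32 is divided into 3 equal shares of 5/96 among Fumio, Akira, Kenji.
Fumio is living and takes 5/96.
Akira is living and takes 5/96.
Kenji is living and takes 5/96.
Hana predeceased; the 5/32 allotted to Hana's branch passes to Hana's issue by representation.
The 5/32 is divided into 3 equal shares of 5/96 among Yoshiko, Chiyo, Reiko.
Yoshiko is living and takes 5/96.
Chiyo is living and takes 5/96.
Reiko is living and takes 5/96.
Umeko is living and takes 5/32.
Kaede is living and takes 5/32.

Akira 5/96; Chiyo 5/96; Fumio 5/96; Isamu 3/8; Kaede 5/32; Kenji 5/96; Reiko 5/96; Umeko 5/32; Yoshiko 5/96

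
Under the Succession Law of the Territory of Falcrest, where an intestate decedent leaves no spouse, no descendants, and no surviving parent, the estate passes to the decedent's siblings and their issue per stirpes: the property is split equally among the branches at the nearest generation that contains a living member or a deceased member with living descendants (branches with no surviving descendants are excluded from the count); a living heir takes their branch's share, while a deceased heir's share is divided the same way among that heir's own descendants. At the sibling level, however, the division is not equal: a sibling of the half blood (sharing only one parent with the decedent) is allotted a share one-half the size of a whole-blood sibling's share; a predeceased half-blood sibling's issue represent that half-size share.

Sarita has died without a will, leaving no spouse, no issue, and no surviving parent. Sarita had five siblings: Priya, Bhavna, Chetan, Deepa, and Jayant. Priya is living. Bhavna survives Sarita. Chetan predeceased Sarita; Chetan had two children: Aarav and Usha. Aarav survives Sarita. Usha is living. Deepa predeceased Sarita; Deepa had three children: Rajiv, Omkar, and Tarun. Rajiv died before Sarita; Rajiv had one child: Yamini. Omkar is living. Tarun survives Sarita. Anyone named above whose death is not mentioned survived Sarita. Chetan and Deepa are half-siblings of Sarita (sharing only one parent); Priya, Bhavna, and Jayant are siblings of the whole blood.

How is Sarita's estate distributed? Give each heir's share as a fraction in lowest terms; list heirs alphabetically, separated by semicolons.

No spouse, descendants, or parent survives, so the estate passes to Sarita's siblings per stirpes.
Half-blood siblings count for one-half the weight of whole-blood siblings at the initial division.
Dividing 1 in proportion to weights (total weight 4): Priya (weight 1) → 1/4; Bhavna (weight 1) → 1/4; Chetan (weight 1/2) → 1/8; Deepa (weight 1/2) → 1/8; Jayant (weight 1) → 1/4.
Priya is living and takes 1/4.
Bhavna is living and takes 1/4.
Chetan predeceased; the 1/8 allotted to Chetan's branch passes to Chetan's issue by representation.
The 1/8 is divided into 2 equal shares of 1/16 among Aarav, Usha.
Aarav is living and takes 1/16.
Usha is living and takes 1/16.
Deepa predeceased; the 1/8 allotted to Deepa's branch passes to Deepa's issue by representation.
The 1/8 is divided into 3 equal shares of 1/24 among Rajiv, Omkar, Tarun.
Rajiv predeceased; the 1/24 allotted to Rajiv's branch passes to Rajiv's issue by representation.
Yamini is the sole taker at this level and receives the full 1/24.
Omkar is living and takes 1/24.
Tarun is living and takes 1/24.
Jayant is living and takes 1/4.

Aarav 1/16; Bhavna 1/4; Jayant 1/4; Omkar 1/24; Priya 1/4; Tarun 1/24; Usha 1/16; Yamini 1/24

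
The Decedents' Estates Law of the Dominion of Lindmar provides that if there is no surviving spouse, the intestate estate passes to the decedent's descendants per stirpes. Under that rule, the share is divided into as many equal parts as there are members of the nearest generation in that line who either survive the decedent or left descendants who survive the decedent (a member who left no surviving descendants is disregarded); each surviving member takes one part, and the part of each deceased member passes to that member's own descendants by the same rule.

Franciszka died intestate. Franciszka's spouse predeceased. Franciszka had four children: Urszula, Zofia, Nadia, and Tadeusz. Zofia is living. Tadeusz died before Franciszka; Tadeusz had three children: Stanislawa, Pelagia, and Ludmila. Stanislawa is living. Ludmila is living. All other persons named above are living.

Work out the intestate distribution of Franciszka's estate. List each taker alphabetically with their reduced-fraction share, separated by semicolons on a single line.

Ludmila 1/12; Nadia 1/4; Pelagia 1/12; Stanislawa 1/12; Urszula 1/4; Zofia 1/4

There is no surviving spouse, so the entire estate passes to Franciszka's descendants per stirpes.
The estate is divided into 4 equal shares of 1/4 among Urszula, Zofia, Nadia, Tadeusz.
Urszula is living and takes 1/4.
Zofia is living and takes 1/4.
Nadia is living and takes 1/4.
Tadeusz predeceased; the 1/4 allotted to Tadeusz's branch passes to Tadeusz's issue by representation.
The 1/4 is divided into 3 equal shares of 1/12 among Stanislawa, Pelagia, Ludmila.
Stanislawa is living and takes 1/12.
Pelagia is living and takes 1/12.
Ludmila is living and takes 1/12.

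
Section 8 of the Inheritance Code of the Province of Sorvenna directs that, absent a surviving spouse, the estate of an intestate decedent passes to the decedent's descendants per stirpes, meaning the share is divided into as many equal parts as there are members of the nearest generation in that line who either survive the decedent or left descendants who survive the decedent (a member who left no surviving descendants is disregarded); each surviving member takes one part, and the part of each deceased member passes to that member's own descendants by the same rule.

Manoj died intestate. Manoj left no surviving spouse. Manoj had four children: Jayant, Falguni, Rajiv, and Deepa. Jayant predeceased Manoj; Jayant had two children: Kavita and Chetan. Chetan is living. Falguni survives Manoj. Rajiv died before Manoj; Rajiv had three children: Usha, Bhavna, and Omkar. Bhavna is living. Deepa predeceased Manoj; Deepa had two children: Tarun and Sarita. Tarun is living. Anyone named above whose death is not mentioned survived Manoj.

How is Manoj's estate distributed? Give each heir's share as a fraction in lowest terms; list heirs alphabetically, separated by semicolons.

Bhavna 1/12; Chetan 1/8; Falguni 1/4; Kavita 1/8; Omkar 1/12; Sarita 1/8; Tarun 1/8; Usha 1/12

There is no surviving spouse, so the entire estate passes to Manoj's descendants per stirpes.
The estate is divided into 4 equal shares of 1/4 among Jayant, Falguni, Rajiv, Deepa.
Jayant predeceased; the 1/4 allotted to Jayant's branch passes to Jayant's issue by representation.
The 1/4 is divided into 2 equal shares of 1/8 among Kavita, Chetan.
Kavita is living and takes 1/8.
Chetan is living and takes 1/8.
Falguni is living and takes 1/4.
Rajiv predeceased; the 1/4 allotted to Rajiv's branch passes to Rajiv's issue by representation.
The 1/4 is divided into 3 equal shares of 1/12 among Usha, Bhavna, Omkar.
Usha is living and takes 1/12.
Bhavna is living and takes 1/12.
Omkar is living and takes 1/12.
Deepa predeceased; the 1/4 allotted to Deepa's branch passes to Deepa's issue by representation.
The 1/4 is divided into 2 equal shares of 1/8 among Tarun, Sarita.
Tarun is living and takes 1/8.
Sarita is living and takes 1/8.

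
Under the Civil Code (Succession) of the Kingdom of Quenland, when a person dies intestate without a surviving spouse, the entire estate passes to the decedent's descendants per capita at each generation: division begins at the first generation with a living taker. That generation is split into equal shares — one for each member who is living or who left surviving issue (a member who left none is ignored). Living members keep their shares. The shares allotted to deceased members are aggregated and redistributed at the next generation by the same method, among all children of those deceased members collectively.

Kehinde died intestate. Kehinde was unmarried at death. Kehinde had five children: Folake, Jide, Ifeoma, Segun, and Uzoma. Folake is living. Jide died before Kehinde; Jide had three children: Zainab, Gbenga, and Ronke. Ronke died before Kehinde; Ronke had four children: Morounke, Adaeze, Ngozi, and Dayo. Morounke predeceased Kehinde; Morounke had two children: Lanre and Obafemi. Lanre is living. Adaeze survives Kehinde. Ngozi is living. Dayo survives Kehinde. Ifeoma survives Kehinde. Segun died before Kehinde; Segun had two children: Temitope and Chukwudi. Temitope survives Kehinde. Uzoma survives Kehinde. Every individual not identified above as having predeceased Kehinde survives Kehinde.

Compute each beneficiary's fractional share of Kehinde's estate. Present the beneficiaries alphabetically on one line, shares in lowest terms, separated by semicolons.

Adaeze 1/50; Chukwudi 2/25; Dayo 1/50; Folake 1/5; Gbenga 2/25; Ifeoma 1/5; Lanre 1/100; Ngozi 1/50; Obafemi 1/100; Temitope 2/25; Uzoma 1/5; Zainab 2/25

There is no surviving spouse, so the entire estate passes to Kehinde's descendants per capita at each generation.
At generation 1 (Folake, Jide, Ifeoma, Segun, Uzoma) there are 5 shares of (1)/5 = 1/5 each.
Living: Folake, Ifeoma, and Uzoma — each takes 1/5.
Deceased: Jide and Segun. Their combined 2/5 is pooled and carried to generation 2.
At generation 2 (Zainab, Gbenga, Ronke, Temitope, Chukwudi) there are 5 shares of (2/5)/5 = 2/25 each.
Living: Zainab, Gbenga, Temitope, and Chukwudi — each takes 2/25.
Deceased: Ronke. That 2/25 share is carried to generation 3.
At generation 3 (Morounke, Adaeze, Ngozi, Dayo) there are 4 shares of (2/25)/4 = 1/50 each.
Living: Adaeze, Ngozi, and Dayo — each takes 1/50.
Deceased: Morounke. That 1/50 share is carried to generation 4.
At generation 4 (Lanre, Obafemi) there are 2 shares of (1/50)/2 = 1/100 each.
Living: Lanre and Obafemi — each takes 1/100.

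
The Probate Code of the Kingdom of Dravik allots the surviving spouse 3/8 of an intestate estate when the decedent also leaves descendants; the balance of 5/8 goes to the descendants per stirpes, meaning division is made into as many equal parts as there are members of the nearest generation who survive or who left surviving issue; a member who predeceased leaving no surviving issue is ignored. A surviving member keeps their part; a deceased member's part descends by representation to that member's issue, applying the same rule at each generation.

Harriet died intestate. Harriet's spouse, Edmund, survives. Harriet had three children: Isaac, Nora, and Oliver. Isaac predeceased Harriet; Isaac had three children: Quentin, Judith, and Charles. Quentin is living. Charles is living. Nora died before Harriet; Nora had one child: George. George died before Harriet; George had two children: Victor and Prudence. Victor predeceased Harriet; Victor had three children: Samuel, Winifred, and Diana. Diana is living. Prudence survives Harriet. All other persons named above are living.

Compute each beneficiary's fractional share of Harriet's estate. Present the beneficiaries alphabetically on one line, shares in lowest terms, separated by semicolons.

Edmund, as surviving spouse, takes 3/8.
The remaining 5/8 passes to Harriet's descendants per stirpes.
The 5/8 is divided into 3 equal shares of 5/24 among Isaac, Nora, Oliver.
Isaac predeceased; the 5/24 allotted to Isaac's branch passes to Isaac's issue by representation.
The 5/24 is divided into 3 equal shares of 5/72 among Quentin, Judith, Charles.
Quentin is living and takes 5/72.
Judith is living and takes 5/72.
Charles is living and takes 5/72.
Nora predeceased; the 5/24 allotted to Nora's branch passes to Nora's issue by representation.
George's line is the sole branch at this level, so the full 5/24 passes to George's issue by representation.
The 5/24 is divided into 2 equal shares of 5/48 among Victor, Prudence.
Victor predeceased; the 5/48 allotted to Victor's branch passes to Victor's issue by representation.
The 5/48 is divided into 3 equal shares of 5/144 among Samuel, Winifred, Diana.
Samuel is living and takes 5/144.
Winifred is living and takes 5/144.
Diana is living and takes 5/144.
Prudence is living and takes 5/48.
Oliver is living and takes 5/24.

Charles 5/72; Diana 5/144; Edmund 3/8; Judith 5/72; Oliver 5/24; Prudence 5/48; Quentin 5/72; Samuel 5/144; Winifred 5/144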